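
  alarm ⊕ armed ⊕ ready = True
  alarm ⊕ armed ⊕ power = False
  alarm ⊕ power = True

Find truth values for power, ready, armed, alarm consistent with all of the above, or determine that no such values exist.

power: False, ready: True, armed: True, alarm: True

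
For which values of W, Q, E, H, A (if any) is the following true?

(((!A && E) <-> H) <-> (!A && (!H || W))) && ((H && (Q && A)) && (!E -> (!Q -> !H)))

W: False, Q: True, E: True, H: True, A: True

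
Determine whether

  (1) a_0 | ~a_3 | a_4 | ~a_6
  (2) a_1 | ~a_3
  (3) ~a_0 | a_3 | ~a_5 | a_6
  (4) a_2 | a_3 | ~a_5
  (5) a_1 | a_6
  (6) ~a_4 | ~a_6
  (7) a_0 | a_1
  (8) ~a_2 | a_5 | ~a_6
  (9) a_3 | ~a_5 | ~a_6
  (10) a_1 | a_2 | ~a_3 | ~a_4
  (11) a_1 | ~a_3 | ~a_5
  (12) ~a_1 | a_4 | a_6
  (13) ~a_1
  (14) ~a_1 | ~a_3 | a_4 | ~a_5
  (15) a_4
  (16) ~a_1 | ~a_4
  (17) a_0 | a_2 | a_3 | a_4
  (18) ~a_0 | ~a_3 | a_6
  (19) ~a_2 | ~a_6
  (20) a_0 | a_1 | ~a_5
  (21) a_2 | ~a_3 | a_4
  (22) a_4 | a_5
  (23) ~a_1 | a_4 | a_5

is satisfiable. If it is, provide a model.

No satisfying assignment exists.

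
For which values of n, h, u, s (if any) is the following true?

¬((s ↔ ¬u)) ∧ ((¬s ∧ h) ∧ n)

n = True, h = True, u = False, s = False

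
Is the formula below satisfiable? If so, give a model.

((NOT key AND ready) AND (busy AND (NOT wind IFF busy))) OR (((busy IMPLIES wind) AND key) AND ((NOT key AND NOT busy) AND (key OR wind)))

busy=T, ready=T, key=F, wind=F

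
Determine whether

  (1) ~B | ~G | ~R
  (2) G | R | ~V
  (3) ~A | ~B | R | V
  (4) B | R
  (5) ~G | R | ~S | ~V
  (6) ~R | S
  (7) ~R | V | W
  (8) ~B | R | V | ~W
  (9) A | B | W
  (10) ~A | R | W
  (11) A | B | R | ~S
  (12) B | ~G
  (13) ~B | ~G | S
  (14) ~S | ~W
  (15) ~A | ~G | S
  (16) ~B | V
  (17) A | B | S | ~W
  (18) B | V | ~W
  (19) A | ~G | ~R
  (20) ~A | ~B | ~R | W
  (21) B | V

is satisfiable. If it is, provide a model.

S = True; G = False; V = True; A = False; R = True; W = False; B = True

Try S = False:
  (~R | S) forces R = False.
  (B | R) forces B = True.
  (~B | ~G | S) forces G = False.
  (G | R | ~V) forces V = False.
  clause (~B | V) is falsified — backtrack.
So S = True.
  then (~S | ~W) forces W = False.
Set G = False.
Set V = True.
  then (G | R | ~V) forces R = True.
Set A = False.
  then (A | B | W) forces B = True.
All clauses satisfied.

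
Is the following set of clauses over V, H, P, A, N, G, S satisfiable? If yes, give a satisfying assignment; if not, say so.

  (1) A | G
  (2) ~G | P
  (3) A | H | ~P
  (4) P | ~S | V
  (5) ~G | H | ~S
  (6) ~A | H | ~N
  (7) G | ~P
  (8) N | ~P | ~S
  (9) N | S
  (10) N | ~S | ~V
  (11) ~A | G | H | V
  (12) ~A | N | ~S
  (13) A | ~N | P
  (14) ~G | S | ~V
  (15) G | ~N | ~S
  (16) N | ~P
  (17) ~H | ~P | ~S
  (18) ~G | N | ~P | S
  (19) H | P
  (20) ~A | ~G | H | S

Set V = True.
Try H = False:
  (H | P) forces P = True.
  (A | H | ~P) forces A = True.
  (~A | H | ~N) forces N = False.
  clause (N | ~P) is falsified — backtrack.
So H = True.
Set P = False.
  then (~G | P) forces G = False.
  then (A | G) forces A = True.
Try N = False:
  (N | S) forces S = True.
  clause (N | ~S | ~V) is falsified — backtrack.
So N = True.
  then (G | ~N | ~S) forces S = False.
All clauses satisfied.

V=T, H=T, P=F, A=T, N=T, G=F, S=F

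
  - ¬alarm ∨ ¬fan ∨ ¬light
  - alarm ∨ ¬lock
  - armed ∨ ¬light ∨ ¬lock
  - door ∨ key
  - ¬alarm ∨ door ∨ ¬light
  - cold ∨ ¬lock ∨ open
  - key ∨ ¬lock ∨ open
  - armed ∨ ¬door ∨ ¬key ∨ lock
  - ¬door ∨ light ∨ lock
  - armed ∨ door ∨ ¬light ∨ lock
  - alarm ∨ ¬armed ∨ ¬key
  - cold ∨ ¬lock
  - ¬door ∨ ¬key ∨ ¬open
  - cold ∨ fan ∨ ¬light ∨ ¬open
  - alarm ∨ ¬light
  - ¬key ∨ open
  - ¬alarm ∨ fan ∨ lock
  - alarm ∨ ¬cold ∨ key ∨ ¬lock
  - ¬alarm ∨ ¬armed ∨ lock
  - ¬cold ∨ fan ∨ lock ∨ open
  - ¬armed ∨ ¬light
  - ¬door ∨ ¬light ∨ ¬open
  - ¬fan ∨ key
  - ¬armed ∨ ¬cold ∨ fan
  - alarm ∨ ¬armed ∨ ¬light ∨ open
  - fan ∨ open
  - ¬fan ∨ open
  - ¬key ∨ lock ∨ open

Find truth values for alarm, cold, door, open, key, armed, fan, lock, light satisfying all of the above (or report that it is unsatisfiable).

Set alarm = True.
Set cold = True.
Set door = True.
Set open = True.
  then (¬door ∨ ¬key ∨ ¬open) forces key = False.
  then (¬door ∨ ¬light ∨ ¬open) forces light = False.
  then (¬fan ∨ key) forces fan = False.
  then (¬armed ∨ ¬cold ∨ fan) forces armed = False.
  then (¬door ∨ light ∨ lock) forces lock = True.
All clauses satisfied.

alarm: True, cold: True, door: True, open: True, key: False, armed: False, fan: False, lock: True, light: False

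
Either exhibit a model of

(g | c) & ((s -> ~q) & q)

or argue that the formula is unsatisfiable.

q: True, g: True, s: False, c: True

  g | c = True
  (s -> ~q) & q = True
    s -> ~q = True
      ~q = False
Both conjuncts True, so the formula holds.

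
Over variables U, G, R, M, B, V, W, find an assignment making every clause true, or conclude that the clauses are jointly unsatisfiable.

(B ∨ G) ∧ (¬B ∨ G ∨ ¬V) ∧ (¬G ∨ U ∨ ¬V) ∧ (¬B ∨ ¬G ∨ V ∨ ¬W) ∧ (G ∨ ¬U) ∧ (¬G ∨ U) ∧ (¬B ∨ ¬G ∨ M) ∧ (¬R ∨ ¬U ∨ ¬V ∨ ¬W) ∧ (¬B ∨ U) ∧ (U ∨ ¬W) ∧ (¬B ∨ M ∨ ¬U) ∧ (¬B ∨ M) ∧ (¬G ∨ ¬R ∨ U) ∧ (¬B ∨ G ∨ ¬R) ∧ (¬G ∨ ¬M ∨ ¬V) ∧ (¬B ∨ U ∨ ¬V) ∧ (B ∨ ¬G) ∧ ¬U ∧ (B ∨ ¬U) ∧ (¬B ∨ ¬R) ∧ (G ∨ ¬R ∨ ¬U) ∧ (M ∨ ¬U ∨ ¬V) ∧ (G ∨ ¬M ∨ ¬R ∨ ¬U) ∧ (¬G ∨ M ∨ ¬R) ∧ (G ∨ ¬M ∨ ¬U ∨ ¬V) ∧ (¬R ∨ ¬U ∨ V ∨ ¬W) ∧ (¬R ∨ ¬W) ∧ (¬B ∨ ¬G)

UNSATISFIABLE

Case U = True:
  Clause (¬U) is falsified — contradiction.
Case U = False:
  (¬G ∨ U) forces G = False.
  (B ∨ G) forces B = True.
  Clause (¬B ∨ U) is falsified — contradiction.
Both cases fail, so the formula is unsatisfiable.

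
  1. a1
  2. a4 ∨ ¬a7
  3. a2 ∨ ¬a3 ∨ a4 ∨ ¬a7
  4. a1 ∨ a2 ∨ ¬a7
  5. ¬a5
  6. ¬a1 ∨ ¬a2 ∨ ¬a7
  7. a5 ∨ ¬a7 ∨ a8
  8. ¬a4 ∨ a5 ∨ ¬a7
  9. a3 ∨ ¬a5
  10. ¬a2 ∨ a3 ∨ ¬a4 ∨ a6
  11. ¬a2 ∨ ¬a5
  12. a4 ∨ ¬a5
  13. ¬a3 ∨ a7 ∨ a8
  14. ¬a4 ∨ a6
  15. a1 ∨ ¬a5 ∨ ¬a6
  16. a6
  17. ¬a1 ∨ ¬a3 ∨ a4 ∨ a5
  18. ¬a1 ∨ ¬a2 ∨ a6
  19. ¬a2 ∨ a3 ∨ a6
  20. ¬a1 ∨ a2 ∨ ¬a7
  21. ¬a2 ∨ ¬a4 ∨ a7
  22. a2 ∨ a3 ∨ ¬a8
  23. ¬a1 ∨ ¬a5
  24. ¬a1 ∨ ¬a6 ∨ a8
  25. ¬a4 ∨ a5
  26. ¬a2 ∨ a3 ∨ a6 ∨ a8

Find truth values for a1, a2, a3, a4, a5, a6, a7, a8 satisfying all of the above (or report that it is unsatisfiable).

Unit clause (a1) forces a1 = True.
Unit clause (¬a5) forces a5 = False.
Unit clause (a6) forces a6 = True.
In (¬a1 ∨ ¬a6 ∨ a8) only a8 is left, so a8 = True.
In (¬a4 ∨ a5) only ¬a4 is left, so a4 = False.
In (a4 ∨ ¬a7) only ¬a7 is left, so a7 = False.
In (¬a1 ∨ ¬a3 ∨ a4 ∨ a5) only ¬a3 is left, so a3 = False.
In (a2 ∨ a3 ∨ ¬a8) only a2 is left, so a2 = True.
All clauses satisfied.

a1 = True, a2 = True, a3 = False, a4 = False, a5 = False, a6 = True, a7 = False, a8 = True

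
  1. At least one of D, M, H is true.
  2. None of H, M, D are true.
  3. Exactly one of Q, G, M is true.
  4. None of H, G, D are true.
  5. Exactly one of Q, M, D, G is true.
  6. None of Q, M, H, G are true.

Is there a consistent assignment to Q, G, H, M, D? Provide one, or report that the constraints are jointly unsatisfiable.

Unsatisfiable — no assignment works.

Case H = True:
  Constraint (2) is violated (H=T) — contradiction.
Case H = False:
  (2) forces M = False.
  (1) with M=F, H=F forces D = True.
  Constraint (2) is violated (D=T) — contradiction.
Both cases fail — unsatisfiable.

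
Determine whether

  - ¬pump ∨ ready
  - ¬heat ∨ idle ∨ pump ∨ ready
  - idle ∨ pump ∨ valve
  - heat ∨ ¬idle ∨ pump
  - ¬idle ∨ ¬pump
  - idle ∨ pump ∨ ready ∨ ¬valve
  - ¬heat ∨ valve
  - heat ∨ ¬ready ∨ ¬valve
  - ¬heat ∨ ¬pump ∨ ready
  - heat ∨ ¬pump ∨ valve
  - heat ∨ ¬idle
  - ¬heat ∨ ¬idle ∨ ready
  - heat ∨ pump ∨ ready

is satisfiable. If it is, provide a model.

valve = True, heat = True, ready = True, pump = False, idle = False

Try valve = False:
  (¬heat ∨ valve) forces heat = False.
  (heat ∨ ¬pump ∨ valve) forces pump = False.
  (idle ∨ pump ∨ valve) forces idle = True.
  clause (heat ∨ ¬idle ∨ pump) is falsified — backtrack.
So valve = True.
Try heat = False:
  (heat ∨ ¬ready ∨ ¬valve) forces ready = False.
  (¬pump ∨ ready) forces pump = False.
  clause (heat ∨ pump ∨ ready) is falsified — backtrack.
So heat = True.
Try ready = False:
  (¬pump ∨ ready) forces pump = False.
  (¬heat ∨ idle ∨ pump ∨ ready) forces idle = True.
  clause (¬heat ∨ ¬idle ∨ ready) is falsified — backtrack.
So ready = True.
Set pump = False.
Set idle = False.
All clauses satisfied.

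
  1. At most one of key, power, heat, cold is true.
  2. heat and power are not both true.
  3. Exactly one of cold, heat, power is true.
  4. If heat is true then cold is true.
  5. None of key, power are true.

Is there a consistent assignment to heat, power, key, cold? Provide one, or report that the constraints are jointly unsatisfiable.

heat=F; power=F; key=F; cold=T

  (1) {key, power, heat, cold}: 1 true — at most one ✓
  (2) heat=F, power=F — not both ✓
  (3) {cold, heat, power}: 1 true — exactly one ✓
  (4) heat=F ⇒ cold: vacuous ✓
  (5) {key, power}: 0 true — none ✓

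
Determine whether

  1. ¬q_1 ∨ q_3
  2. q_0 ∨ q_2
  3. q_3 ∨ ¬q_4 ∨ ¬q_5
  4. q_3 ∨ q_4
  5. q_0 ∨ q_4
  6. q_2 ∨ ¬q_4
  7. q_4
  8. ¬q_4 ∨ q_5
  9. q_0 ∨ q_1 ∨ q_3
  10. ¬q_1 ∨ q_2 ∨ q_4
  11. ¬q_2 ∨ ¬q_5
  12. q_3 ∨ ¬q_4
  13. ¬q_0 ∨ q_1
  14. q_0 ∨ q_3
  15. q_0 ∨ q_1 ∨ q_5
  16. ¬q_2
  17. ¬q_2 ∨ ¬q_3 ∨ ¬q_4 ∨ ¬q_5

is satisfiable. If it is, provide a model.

Case q_4 = True:
  (q_2 ∨ ¬q_4) forces q_2 = True.
  Clause (¬q_2) is falsified — contradiction.
Case q_4 = False:
  Clause (q_4) is falsified — contradiction.
Both cases fail, so the formula is unsatisfiable.

The formula is unsatisfiable.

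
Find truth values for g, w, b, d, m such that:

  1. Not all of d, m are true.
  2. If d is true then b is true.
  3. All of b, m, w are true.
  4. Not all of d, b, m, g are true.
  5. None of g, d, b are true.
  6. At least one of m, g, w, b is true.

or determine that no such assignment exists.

Case b = True:
  Constraint (5) is violated (b=T) — contradiction.
Case b = False:
  Constraint (3) is violated (b=F) — contradiction.
Both cases fail — unsatisfiable.

UNSATISFIABLE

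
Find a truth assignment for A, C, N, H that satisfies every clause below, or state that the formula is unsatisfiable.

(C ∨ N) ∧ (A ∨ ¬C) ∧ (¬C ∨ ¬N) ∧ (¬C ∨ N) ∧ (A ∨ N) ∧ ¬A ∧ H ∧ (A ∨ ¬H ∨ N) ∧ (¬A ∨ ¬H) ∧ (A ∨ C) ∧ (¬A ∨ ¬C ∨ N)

Case A = True:
  Clause (¬A) is falsified — contradiction.
Case A = False:
  (A ∨ ¬C) forces C = False.
  Clause (A ∨ C) is falsified — contradiction.
Both cases fail, so the formula is unsatisfiable.

No satisfying assignment exists.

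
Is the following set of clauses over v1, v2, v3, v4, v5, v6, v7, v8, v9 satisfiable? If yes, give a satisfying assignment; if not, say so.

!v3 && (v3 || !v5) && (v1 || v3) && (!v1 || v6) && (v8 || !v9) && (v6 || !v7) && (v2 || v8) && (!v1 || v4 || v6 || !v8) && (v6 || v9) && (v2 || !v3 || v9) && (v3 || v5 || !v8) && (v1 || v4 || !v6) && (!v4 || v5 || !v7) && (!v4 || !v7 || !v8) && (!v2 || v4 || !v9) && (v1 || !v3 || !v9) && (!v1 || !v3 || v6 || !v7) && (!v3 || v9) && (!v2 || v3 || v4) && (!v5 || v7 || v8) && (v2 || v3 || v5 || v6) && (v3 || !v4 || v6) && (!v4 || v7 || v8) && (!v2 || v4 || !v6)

Case v3 = True:
  Clause (!v3) is falsified — contradiction.
Case v3 = False:
  (v3 || !v5) forces v5 = False.
  (v1 || v3) forces v1 = True.
  (!v1 || v6) forces v6 = True.
  (v3 || v5 || !v8) forces v8 = False.
  (v8 || !v9) forces v9 = False.
  (v2 || v8) forces v2 = True.
  (!v2 || v3 || v4) forces v4 = True.
  (!v4 || v5 || !v7) forces v7 = False.
  Clause (!v4 || v7 || v8) is falsified — contradiction.
Both cases fail, so the formula is unsatisfiable.

UNSATISFIABLE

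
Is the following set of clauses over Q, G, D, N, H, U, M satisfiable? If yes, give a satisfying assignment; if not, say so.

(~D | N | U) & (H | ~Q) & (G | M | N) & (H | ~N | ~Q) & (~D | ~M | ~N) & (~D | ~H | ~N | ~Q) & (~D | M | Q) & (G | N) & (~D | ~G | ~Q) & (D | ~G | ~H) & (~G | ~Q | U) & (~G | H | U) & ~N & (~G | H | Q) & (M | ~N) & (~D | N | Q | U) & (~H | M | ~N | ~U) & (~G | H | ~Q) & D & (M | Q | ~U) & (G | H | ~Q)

Unit clause (~N) forces N = False.
Unit clause (D) forces D = True.
In (~D | N | U) only U is left, so U = True.
In (G | N) only G is left, so G = True.
In (~D | ~G | ~Q) only ~Q is left, so Q = False.
In (~G | H | Q) only H is left, so H = True.
In (M | Q | ~U) only M is left, so M = True.
All clauses satisfied.

Q: False, G: True, D: True, N: False, H: True, U: True, M: True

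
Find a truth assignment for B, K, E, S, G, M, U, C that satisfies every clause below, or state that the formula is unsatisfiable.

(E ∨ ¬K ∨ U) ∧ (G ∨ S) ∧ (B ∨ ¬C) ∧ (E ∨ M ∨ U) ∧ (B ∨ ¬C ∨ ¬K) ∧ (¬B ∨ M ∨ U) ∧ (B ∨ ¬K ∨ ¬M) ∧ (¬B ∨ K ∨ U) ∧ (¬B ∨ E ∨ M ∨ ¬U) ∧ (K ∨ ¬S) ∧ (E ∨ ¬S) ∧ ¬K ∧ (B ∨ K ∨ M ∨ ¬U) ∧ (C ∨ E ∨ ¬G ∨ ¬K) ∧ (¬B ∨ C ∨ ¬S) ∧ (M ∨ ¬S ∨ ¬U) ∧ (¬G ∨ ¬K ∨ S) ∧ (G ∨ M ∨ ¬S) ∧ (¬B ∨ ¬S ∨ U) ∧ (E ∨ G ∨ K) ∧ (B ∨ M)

Unit clause (¬K) forces K = False.
In (K ∨ ¬S) only ¬S is left, so S = False.
In (G ∨ S) only G is left, so G = True.
Set B = True.
  then (¬B ∨ K ∨ U) forces U = True.
Set E = False.
  then (¬B ∨ E ∨ M ∨ ¬U) forces M = True.
Set C = False.
All clauses satisfied.

B=T, K=F, E=F, S=F, G=T, M=T, U=T, C=F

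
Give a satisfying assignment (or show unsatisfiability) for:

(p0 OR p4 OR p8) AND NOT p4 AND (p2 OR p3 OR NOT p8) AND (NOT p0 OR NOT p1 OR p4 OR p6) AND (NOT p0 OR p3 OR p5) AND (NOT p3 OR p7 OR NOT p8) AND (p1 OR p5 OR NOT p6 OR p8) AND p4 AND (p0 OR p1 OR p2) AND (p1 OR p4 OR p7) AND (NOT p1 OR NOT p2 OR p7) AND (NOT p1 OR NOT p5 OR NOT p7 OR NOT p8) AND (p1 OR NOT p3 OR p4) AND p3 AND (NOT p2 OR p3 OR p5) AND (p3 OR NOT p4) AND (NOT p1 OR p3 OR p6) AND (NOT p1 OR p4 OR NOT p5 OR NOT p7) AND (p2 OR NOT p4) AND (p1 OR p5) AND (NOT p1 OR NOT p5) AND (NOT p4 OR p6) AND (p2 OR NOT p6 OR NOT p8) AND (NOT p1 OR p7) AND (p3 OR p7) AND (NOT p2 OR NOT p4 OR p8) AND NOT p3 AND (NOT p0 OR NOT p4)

Case p3 = True:
  Clause (NOT p3) is falsified — contradiction.
Case p3 = False:
  Clause (p3) is falsified — contradiction.
Both cases fail, so the formula is unsatisfiable.

UNSATISFIABLE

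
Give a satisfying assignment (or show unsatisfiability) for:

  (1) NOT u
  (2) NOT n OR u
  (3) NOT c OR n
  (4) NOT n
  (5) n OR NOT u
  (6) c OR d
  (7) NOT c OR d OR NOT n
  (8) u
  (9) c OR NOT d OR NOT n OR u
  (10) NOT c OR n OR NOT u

Case u = True:
  Clause (NOT u) is falsified — contradiction.
Case u = False:
  Clause (u) is falsified — contradiction.
Both cases fail, so the formula is unsatisfiable.

Unsatisfiable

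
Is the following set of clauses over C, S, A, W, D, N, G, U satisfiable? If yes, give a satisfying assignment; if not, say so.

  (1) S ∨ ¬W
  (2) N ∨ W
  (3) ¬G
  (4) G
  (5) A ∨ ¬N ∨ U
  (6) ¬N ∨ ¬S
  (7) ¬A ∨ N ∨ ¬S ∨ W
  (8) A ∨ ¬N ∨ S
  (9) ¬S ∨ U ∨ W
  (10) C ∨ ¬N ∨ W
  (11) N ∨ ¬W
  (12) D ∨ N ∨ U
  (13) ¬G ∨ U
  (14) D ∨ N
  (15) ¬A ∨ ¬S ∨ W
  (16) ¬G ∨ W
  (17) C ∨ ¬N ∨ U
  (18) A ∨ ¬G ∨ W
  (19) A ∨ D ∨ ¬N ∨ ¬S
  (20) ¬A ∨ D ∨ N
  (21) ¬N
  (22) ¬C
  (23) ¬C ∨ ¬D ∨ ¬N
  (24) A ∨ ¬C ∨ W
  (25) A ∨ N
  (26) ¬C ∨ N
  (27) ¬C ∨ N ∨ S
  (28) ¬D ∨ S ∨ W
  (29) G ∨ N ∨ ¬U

The formula is unsatisfiable.

Case G = True:
  Clause (¬G) is falsified — contradiction.
Case G = False:
  Clause (G) is falsified — contradiction.
Both cases fail, so the formula is unsatisfiable.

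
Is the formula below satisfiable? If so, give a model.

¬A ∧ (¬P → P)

A = False, P = True

  ¬A = True
  ¬P → P = True
    ¬P = False
Both conjuncts True, so the formula holds.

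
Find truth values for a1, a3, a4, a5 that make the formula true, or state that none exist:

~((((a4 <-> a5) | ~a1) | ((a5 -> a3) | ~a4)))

No satisfying assignment exists.

Case a4 = True: the formula simplifies to ~(((a5 | ~a1) | (a5 -> a3))).
  a5 = True: this becomes ~((True | a3)) = False.
  a5 = False: this becomes ~((~a1 | True)) = False.
Case a4 = False: the formula becomes ~(((~a5 | ~a1) | True)) = False.
Both cases fail — unsatisfiable.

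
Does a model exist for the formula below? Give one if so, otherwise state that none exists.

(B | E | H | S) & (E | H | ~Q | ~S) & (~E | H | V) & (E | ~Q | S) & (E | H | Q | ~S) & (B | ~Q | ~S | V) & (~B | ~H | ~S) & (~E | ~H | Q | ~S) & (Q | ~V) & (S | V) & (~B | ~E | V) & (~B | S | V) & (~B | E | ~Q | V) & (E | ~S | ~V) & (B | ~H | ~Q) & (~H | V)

H: False, S: True, V: True, E: True, B: True, Q: True

Set H = False.
Set S = True.
Try V = False:
  (~E | H | V) forces E = False.
  (E | H | ~Q | ~S) forces Q = False.
  clause (E | H | Q | ~S) is falsified — backtrack.
So V = True.
  then (Q | ~V) forces Q = True.
  then (E | ~S | ~V) forces E = True.
Set B = True.
All clauses satisfied.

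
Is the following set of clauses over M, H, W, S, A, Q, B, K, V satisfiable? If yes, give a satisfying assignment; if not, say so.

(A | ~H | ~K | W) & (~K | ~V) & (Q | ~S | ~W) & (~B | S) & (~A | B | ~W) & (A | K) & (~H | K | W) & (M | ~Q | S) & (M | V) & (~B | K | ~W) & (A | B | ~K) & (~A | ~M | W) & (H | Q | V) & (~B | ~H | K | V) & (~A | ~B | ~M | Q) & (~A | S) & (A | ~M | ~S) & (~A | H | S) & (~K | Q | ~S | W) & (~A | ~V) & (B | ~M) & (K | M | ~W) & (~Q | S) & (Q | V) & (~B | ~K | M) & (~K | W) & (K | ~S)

Try M = False:
  (M | V) forces V = True.
  (~K | ~V) forces K = False.
  (A | K) forces A = True.
  clause (~A | ~V) is falsified — backtrack.
So M = True.
  then (B | ~M) forces B = True.
  then (~B | S) forces S = True.
  then (A | ~M | ~S) forces A = True.
  then (~A | ~V) forces V = False.
  then (Q | V) forces Q = True.
  then (K | ~S) forces K = True.
  then (~A | ~M | W) forces W = True.
Set H = False.
All clauses satisfied.

M = True, H = False, W = True, S = True, A = True, Q = True, B = True, K = True, V = False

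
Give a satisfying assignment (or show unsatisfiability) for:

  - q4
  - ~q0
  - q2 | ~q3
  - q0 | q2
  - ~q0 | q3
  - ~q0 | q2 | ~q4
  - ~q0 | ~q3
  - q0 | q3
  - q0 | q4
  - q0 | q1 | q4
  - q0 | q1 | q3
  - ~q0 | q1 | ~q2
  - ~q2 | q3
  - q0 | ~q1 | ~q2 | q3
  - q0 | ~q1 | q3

q0: False, q1: False, q2: True, q3: True, q4: True

Unit clause (q4) forces q4 = True.
Unit clause (~q0) forces q0 = False.
In (q0 | q2) only q2 is left, so q2 = True.
In (q0 | q3) only q3 is left, so q3 = True.
Set q1 = False.
All clauses satisfied.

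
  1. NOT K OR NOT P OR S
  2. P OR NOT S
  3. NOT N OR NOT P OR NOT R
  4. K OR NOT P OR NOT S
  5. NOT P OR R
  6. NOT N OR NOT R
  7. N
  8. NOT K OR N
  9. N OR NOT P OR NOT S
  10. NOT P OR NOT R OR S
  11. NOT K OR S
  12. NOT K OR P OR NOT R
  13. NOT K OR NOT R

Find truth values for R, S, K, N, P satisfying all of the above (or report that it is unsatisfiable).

Unit clause (N) forces N = True.
In (NOT N OR NOT R) only NOT R is left, so R = False.
In (NOT P OR R) only NOT P is left, so P = False.
In (P OR NOT S) only NOT S is left, so S = False.
In (NOT K OR S) only NOT K is left, so K = False.
All clauses satisfied.

R: False, S: False, K: False, N: True, P: False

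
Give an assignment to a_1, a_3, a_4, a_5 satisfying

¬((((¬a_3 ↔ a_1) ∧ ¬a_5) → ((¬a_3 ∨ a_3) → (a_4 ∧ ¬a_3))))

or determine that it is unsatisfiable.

a_1 = True, a_3 = False, a_4 = False, a_5 = False

  ¬((((¬a_3 ↔ a_1) ∧ ¬a_5) → ((¬a_3 ∨ a_3) → (a_4 ∧ ¬a_3)))) = True
    ((¬a_3 ↔ a_1) ∧ ¬a_5) → ((¬a_3 ∨ a_3) → (a_4 ∧ ¬a_3)) = False
      (¬a_3 ↔ a_1) ∧ ¬a_5 = True
        ¬a_3 ↔ a_1 = True
          ¬a_3 = True
        ¬a_5 = True
      (¬a_3 ∨ a_3) → (a_4 ∧ ¬a_3) = False
        ¬a_3 ∨ a_3 = True
          ¬a_3 = True
        a_4 ∧ ¬a_3 = False
          ¬a_3 = True
The formula evaluates to True.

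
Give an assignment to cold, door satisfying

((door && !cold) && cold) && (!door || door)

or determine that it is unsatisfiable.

Case cold = True: the conjunct !cold is False.
Case cold = False: the conjunct cold is False.
Both cases fail — unsatisfiable.

The formula is unsatisfiable.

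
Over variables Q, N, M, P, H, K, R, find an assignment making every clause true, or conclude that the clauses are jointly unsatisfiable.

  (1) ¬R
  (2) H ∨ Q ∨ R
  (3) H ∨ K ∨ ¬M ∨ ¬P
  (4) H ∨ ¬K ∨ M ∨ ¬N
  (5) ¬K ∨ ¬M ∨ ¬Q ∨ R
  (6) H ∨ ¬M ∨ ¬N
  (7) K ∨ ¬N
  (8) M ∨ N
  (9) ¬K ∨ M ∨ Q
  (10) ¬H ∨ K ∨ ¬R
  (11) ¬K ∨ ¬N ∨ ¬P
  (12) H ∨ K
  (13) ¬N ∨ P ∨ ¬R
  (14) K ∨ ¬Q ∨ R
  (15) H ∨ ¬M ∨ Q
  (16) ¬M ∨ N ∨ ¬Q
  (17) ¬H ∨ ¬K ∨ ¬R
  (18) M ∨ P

Unit clause (¬R) forces R = False.
Set Q = False.
  then (H ∨ Q ∨ R) forces H = True.
Set N = True.
  then (K ∨ ¬N) forces K = True.
  then (¬K ∨ M ∨ Q) forces M = True.
  then (¬K ∨ ¬N ∨ ¬P) forces P = False.
All clauses satisfied.

Q=F, N=T, M=T, P=F, H=T, K=T, R=F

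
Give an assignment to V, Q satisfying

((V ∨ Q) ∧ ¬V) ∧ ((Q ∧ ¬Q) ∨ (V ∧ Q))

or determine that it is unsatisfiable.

Unsatisfiable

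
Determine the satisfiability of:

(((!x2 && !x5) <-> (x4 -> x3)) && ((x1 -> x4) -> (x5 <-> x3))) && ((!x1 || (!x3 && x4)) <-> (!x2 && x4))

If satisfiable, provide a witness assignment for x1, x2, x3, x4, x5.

x1 = True; x2 = False; x3 = True; x4 = False; x5 = False

  ((!x2 && !x5) <-> (x4 -> x3)) && ((x1 -> x4) -> (x5 <-> x3)) = True
    (!x2 && !x5) <-> (x4 -> x3) = True
      !x2 && !x5 = True
        !x2 = True
        !x5 = True
      x4 -> x3 = True
    (x1 -> x4) -> (x5 <-> x3) = True
      x1 -> x4 = False
      x5 <-> x3 = False
  (!x1 || (!x3 && x4)) <-> (!x2 && x4) = True
    !x1 || (!x3 && x4) = False
      !x1 = False
      !x3 && x4 = False
        !x3 = False
    !x2 && x4 = False
      !x2 = True
Both conjuncts True, so the formula holds.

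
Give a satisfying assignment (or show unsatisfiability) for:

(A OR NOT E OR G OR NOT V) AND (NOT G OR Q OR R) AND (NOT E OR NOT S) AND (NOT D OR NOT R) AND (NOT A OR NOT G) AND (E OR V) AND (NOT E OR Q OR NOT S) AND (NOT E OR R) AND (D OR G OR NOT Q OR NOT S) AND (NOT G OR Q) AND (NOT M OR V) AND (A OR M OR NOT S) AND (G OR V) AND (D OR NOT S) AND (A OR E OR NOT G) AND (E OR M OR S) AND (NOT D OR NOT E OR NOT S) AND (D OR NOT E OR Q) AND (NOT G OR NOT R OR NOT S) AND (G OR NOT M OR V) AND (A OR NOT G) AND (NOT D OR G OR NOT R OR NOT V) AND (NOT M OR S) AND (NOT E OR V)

Set A = False.
  then (A OR NOT G) forces G = False.
  then (G OR V) forces V = True.
  then (A OR NOT E OR G OR NOT V) forces E = False.
Try M = False:
  (A OR M OR NOT S) forces S = False.
  clause (E OR M OR S) is falsified — backtrack.
So M = True.
  then (NOT M OR S) forces S = True.
  then (D OR NOT S) forces D = True.
  then (NOT D OR G OR NOT R OR NOT V) forces R = False.
Set Q = False.
All clauses satisfied.

A=F, M=T, V=T, R=F, D=T, E=F, G=F, Q=F, S=T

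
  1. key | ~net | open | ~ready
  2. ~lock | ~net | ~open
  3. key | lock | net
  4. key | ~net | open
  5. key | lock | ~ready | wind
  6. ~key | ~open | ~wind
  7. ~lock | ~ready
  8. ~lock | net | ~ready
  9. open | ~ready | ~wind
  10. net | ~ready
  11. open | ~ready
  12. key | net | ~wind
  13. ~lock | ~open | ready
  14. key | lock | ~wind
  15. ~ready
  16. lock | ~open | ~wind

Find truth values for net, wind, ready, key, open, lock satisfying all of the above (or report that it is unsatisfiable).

Unit clause (~ready) forces ready = False.
Set net = False.
Set wind = False.
Set key = True.
Set open = False.
Set lock = True.
All clauses satisfied.

net: False, wind: False, ready: False, key: True, open: False, lock: True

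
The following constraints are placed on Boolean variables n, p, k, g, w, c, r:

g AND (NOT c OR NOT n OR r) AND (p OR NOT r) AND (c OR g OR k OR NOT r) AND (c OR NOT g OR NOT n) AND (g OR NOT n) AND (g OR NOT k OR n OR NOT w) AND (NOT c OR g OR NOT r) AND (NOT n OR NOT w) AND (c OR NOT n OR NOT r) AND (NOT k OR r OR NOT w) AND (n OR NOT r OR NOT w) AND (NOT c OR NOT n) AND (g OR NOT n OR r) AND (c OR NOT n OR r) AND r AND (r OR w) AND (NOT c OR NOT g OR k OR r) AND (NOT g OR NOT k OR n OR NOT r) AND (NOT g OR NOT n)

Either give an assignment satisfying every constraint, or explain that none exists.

Unit clause (g) forces g = True.
Unit clause (r) forces r = True.
In (NOT g OR NOT n) only NOT n is left, so n = False.
In (p OR NOT r) only p is left, so p = True.
In (n OR NOT r OR NOT w) only NOT w is left, so w = False.
In (NOT g OR NOT k OR n OR NOT r) only NOT k is left, so k = False.
Set c = True.
All clauses satisfied.

n = False, p = True, k = False, g = True, w = False, c = True, r = True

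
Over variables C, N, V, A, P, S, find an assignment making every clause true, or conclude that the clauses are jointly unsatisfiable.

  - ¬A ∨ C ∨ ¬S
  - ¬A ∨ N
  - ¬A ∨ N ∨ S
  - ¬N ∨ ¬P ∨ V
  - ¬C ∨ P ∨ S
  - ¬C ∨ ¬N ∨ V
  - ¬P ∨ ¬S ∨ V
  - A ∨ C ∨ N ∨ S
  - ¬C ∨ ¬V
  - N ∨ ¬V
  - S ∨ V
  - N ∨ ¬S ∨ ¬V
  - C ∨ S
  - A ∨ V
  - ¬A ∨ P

Try C = True:
  (¬C ∨ ¬V) forces V = False.
  (¬C ∨ ¬N ∨ V) forces N = False.
  (¬A ∨ N) forces A = False.
  clause (A ∨ V) is falsified — backtrack.
So C = False.
  then (C ∨ S) forces S = True.
  then (¬A ∨ C ∨ ¬S) forces A = False.
  then (A ∨ V) forces V = True.
  then (N ∨ ¬V) forces N = True.
Set P = False.
All clauses satisfied.

C: False, N: True, V: True, A: False, P: False, S: True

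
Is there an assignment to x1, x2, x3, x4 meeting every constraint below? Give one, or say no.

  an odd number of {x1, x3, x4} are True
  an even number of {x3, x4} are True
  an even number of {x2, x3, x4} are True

x1=T, x2=F, x3=T, x4=T

{x1, x3, x4}: 3 true → odd ✓
{x3, x4}: 2 true → even ✓
{x2, x3, x4}: 2 true → even ✓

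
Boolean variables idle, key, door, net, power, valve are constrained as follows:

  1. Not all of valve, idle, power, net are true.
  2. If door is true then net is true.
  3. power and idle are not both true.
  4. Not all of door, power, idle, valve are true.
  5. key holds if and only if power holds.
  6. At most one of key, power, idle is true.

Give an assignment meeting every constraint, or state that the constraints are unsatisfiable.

idle = False; key = False; door = False; net = False; power = False; valve = True

  (1) {valve, idle, power, net}: 1/4 true — not all ✓
  (2) door=F ⇒ net: vacuous ✓
  (3) power=F, idle=F — not both ✓
  (4) {door, power, idle, valve}: 1/4 true — not all ✓
  (5) key=F, power=F — same ✓
  (6) {key, power, idle}: 0 true — at most one ✓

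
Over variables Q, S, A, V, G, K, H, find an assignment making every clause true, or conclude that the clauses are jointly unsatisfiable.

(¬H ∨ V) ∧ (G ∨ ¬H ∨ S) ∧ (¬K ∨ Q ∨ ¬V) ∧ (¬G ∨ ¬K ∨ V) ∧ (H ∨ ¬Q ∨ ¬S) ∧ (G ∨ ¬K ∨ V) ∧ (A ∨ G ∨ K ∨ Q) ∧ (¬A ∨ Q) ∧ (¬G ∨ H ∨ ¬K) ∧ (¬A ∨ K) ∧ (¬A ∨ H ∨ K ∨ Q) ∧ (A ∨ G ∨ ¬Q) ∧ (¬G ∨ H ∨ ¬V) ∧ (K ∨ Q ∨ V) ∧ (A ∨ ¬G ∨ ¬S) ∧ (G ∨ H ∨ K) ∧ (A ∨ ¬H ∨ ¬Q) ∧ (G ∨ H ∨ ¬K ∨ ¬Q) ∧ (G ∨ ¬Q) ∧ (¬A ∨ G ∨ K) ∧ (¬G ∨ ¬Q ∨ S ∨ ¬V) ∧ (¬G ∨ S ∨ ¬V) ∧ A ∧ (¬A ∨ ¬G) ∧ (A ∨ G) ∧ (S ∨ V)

Unsatisfiable — no assignment works.

Case Q = True:
  (G ∨ ¬Q) forces G = True.
  (A) forces A = True.
  Clause (¬A ∨ ¬G) is falsified — contradiction.
Case Q = False:
  (¬A ∨ Q) forces A = False.
  Clause (A) is falsified — contradiction.
Both cases fail, so the formula is unsatisfiable.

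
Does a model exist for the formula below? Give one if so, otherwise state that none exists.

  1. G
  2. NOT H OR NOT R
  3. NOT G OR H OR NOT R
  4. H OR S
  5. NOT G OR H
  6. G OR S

Unit clause (G) forces G = True.
In (NOT G OR H) only H is left, so H = True.
In (NOT H OR NOT R) only NOT R is left, so R = False.
Set S = True.
Check each clause:
  (G): G holds.
  (NOT H OR NOT R): NOT R holds.
  (NOT G OR H OR NOT R): H holds.
  (H OR S): H holds.
  (NOT G OR H): H holds.
  (G OR S): G holds.
All clauses satisfied.

H = True; R = False; G = True; S = True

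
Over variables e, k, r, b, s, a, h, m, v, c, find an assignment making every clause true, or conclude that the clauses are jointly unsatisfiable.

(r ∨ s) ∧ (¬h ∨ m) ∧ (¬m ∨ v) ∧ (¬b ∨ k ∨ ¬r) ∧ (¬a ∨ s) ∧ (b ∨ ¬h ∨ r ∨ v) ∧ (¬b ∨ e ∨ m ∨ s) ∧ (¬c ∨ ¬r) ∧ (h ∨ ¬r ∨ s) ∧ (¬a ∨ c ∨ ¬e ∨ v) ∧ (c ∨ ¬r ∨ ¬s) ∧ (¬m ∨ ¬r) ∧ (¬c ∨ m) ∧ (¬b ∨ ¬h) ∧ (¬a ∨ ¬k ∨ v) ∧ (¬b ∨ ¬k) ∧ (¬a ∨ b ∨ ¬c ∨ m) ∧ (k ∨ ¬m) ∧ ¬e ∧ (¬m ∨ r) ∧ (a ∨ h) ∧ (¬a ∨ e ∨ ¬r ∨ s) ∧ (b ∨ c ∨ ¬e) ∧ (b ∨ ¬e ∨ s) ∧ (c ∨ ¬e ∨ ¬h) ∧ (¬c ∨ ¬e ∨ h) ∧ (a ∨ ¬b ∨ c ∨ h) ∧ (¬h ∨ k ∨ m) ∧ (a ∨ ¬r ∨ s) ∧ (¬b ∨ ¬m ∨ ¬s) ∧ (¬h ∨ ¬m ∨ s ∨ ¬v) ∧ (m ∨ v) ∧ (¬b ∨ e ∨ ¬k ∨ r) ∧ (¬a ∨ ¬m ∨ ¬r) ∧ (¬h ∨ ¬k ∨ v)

Unit clause (¬e) forces e = False.
Set k = False.
  then (k ∨ ¬m) forces m = False.
  then (¬h ∨ k ∨ m) forces h = False.
  then (m ∨ v) forces v = True.
  then (¬c ∨ m) forces c = False.
  then (a ∨ h) forces a = True.
  then (¬a ∨ s) forces s = True.
  then (c ∨ ¬r ∨ ¬s) forces r = False.
Set b = True.
All clauses satisfied.

e=F; k=F; r=F; b=T; s=T; a=T; h=F; m=F; v=T; c=F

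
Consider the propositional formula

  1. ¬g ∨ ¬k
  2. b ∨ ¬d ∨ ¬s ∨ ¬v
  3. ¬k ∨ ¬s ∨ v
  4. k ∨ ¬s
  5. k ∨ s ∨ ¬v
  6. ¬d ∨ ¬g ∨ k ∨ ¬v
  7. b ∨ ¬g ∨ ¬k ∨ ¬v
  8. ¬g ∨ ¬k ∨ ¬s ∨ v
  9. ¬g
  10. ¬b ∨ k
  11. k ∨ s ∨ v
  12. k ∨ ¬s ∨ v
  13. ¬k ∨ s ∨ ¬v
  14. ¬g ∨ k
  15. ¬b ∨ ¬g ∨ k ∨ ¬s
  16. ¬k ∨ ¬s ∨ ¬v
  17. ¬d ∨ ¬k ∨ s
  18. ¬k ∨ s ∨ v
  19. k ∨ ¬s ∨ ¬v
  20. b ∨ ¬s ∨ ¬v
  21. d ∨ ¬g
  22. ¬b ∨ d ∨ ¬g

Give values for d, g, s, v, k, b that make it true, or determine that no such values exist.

Unsatisfiable — no assignment works.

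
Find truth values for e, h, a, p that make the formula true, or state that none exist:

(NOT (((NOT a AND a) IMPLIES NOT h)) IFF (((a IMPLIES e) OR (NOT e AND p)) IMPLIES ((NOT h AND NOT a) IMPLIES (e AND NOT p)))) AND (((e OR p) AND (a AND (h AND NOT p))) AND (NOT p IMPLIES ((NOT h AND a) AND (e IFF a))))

Case a = True: the conjunct NOT (((NOT a AND a) IMPLIES NOT h)) IFF (((a IMPLIES e) OR (NOT e AND p)) IMPLIES ((NOT h AND NOT a) IMPLIES (e AND NOT p))) becomes NOT True IFF ((e OR (NOT e AND p)) IMPLIES True) = False.
Case a = False: the conjunct a is False.
Both cases fail — unsatisfiable.

No satisfying assignment exists.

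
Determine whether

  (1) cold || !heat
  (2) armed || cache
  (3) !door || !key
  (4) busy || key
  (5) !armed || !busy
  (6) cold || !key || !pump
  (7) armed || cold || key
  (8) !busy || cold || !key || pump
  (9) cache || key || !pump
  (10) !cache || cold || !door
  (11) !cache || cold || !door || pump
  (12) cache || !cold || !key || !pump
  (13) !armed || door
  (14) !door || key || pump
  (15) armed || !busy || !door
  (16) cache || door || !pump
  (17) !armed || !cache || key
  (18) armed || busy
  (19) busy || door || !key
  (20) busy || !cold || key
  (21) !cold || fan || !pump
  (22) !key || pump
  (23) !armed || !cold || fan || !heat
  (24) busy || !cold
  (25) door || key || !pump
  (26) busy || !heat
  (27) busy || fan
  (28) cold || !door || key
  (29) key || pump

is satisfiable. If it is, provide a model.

door=F, cache=T, busy=T, heat=T, key=T, armed=F, fan=T, pump=T, cold=T

Try door = True:
  (!door || !key) forces key = False.
  (busy || key) forces busy = True.
  (!armed || !busy) forces armed = False.
  clause (armed || !busy || !door) is falsified — backtrack.
So door = False.
  then (!armed || door) forces armed = False.
  then (armed || busy) forces busy = True.
  then (armed || cache) forces cache = True.
Set heat = True.
  then (cold || !heat) forces cold = True.
Set key = True.
  then (!key || pump) forces pump = True.
  then (!cold || fan || !pump) forces fan = True.
All clauses satisfied.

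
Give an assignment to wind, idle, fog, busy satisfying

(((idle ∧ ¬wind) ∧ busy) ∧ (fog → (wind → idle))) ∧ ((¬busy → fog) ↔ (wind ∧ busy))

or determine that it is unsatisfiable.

The formula is unsatisfiable.

Case wind = True: the conjunct ¬wind is False.
Case wind = False: the formula simplifies to (idle ∧ busy) ∧ ¬((¬busy → fog)).
  busy = True: the conjunct ¬((¬busy → fog)) becomes ¬((False → fog)) = False.
  busy = False: the conjunct busy is False.
Both cases fail — unsatisfiable.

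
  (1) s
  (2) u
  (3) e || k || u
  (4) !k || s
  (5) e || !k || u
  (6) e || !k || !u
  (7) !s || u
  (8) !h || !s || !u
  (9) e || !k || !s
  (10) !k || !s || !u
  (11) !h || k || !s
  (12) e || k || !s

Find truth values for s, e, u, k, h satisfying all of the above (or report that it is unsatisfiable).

Unit clause (s) forces s = True.
Unit clause (u) forces u = True.
In (!h || !s || !u) only !h is left, so h = False.
In (!k || !s || !u) only !k is left, so k = False.
In (e || k || !s) only e is left, so e = True.
All clauses satisfied.

s: True, e: True, u: True, k: False, h: False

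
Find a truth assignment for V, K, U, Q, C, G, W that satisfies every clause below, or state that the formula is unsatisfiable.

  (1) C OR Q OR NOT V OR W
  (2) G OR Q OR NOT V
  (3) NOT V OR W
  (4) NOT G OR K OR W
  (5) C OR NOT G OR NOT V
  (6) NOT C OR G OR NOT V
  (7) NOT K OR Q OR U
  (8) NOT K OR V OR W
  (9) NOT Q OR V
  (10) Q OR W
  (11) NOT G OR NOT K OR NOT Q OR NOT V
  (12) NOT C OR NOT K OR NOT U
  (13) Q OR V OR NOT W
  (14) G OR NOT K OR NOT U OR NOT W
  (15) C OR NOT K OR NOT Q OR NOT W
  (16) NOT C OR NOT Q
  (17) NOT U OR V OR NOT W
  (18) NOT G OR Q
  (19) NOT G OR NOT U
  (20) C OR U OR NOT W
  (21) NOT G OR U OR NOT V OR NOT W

Try V = False:
  (NOT Q OR V) forces Q = False.
  (Q OR W) forces W = True.
  clause (Q OR V OR NOT W) is falsified — backtrack.
So V = True.
  then (NOT V OR W) forces W = True.
Set K = False.
Try U = False:
  (C OR U OR NOT W) forces C = True.
  (NOT C OR G OR NOT V) forces G = True.
  clause (NOT G OR U OR NOT V OR NOT W) is falsified — backtrack.
So U = True.
  then (NOT G OR NOT U) forces G = False.
  then (G OR Q OR NOT V) forces Q = True.
  then (NOT C OR G OR NOT V) forces C = False.
All clauses satisfied.

V=T; K=F; U=T; Q=T; C=F; G=F; W=T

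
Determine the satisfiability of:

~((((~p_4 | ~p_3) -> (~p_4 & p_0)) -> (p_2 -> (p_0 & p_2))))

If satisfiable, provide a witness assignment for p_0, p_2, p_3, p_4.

p_0 = False, p_2 = True, p_3 = True, p_4 = True

  ~((((~p_4 | ~p_3) -> (~p_4 & p_0)) -> (p_2 -> (p_0 & p_2)))) = True
    ((~p_4 | ~p_3) -> (~p_4 & p_0)) -> (p_2 -> (p_0 & p_2)) = False
      (~p_4 | ~p_3) -> (~p_4 & p_0) = True
        ~p_4 | ~p_3 = False
          ~p_4 = False
          ~p_3 = False
        ~p_4 & p_0 = False
          ~p_4 = False
      p_2 -> (p_0 & p_2) = False
        p_0 & p_2 = False
The formula evaluates to True.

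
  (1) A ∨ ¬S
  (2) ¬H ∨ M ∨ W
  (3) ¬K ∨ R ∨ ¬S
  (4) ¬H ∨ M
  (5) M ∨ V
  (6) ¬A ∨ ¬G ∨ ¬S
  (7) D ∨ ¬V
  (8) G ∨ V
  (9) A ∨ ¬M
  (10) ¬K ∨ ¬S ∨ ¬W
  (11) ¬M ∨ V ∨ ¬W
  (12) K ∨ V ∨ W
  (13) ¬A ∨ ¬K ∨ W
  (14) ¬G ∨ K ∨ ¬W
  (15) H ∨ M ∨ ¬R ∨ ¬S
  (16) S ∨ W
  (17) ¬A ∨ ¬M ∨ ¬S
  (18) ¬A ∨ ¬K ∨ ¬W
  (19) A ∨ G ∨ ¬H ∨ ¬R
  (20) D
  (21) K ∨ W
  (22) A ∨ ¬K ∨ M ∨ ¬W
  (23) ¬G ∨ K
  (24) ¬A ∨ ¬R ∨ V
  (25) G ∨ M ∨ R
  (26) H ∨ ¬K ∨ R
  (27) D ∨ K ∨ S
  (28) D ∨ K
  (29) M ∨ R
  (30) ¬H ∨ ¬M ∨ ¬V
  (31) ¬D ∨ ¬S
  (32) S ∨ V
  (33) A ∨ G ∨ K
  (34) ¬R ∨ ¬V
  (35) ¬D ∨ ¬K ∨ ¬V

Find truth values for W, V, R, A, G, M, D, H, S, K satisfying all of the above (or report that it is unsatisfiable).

Unit clause (D) forces D = True.
In (¬D ∨ ¬S) only ¬S is left, so S = False.
In (S ∨ V) only V is left, so V = True.
In (¬R ∨ ¬V) only ¬R is left, so R = False.
In (¬D ∨ ¬K ∨ ¬V) only ¬K is left, so K = False.
In (S ∨ W) only W is left, so W = True.
In (¬G ∨ K) only ¬G is left, so G = False.
In (G ∨ M ∨ R) only M is left, so M = True.
In (¬H ∨ ¬M ∨ ¬V) only ¬H is left, so H = False.
In (A ∨ G ∨ K) only A is left, so A = True.
All clauses satisfied.

W = True; V = True; R = False; A = True; G = False; M = True; D = True; H = False; S = False; K = False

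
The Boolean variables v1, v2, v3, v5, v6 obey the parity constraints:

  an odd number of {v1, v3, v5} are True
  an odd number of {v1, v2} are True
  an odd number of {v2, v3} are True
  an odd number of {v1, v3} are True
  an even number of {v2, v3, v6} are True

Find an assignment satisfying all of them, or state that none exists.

UNSATISFIABLE

Adding constraints 2, 3, 4 mod 2: every variable appears an even number of times on the left, so the left side is 0.
But the right sides sum to 1 (mod 2). 0 ≠ 1 — the system is inconsistent.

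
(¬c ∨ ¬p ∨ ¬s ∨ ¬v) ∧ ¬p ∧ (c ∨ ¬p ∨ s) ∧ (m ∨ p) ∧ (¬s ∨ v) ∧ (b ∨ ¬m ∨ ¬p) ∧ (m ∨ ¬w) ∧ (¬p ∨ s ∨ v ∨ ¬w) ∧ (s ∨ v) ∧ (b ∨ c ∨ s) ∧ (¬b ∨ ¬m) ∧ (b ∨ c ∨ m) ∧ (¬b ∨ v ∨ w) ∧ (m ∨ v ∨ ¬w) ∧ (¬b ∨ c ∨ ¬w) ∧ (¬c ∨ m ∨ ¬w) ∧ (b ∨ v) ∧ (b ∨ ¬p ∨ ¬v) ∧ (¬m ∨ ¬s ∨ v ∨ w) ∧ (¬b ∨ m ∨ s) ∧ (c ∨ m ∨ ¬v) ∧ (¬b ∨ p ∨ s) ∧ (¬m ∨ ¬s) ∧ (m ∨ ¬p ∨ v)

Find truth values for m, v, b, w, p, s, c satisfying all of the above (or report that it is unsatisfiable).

Unit clause (¬p) forces p = False.
In (m ∨ p) only m is left, so m = True.
In (¬b ∨ ¬m) only ¬b is left, so b = False.
In (b ∨ v) only v is left, so v = True.
In (¬m ∨ ¬s) only ¬s is left, so s = False.
In (b ∨ c ∨ s) only c is left, so c = True.
Set w = True.
All clauses satisfied.

m: True; v: True; b: False; w: True; p: False; s: False; c: True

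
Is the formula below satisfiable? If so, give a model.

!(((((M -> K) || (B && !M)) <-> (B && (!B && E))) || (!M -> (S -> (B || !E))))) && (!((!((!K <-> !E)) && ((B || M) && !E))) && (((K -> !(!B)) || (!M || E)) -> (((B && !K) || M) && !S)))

UNSATISFIABLE

Case E = True: the formula simplifies to !(((((M -> K) || (B && !M)) <-> (B && !B)) || (!M -> (S -> B)))) && (((B && !K) || M) && !S).
  S = True: the conjunct !S is False.
  S = False: the conjunct !(((((M -> K) || (B && !M)) <-> (B && !B)) || (!M -> (S -> B)))) becomes !(((((M -> K) || (B && !M)) <-> (B && !B)) || True)) = False.
Case E = False: the conjunct !(((((M -> K) || (B && !M)) <-> (B && (!B && E))) || (!M -> (S -> (B || !E))))) becomes !((!(((M -> K) || (B && !M))) || True)) = False.
Both cases fail — unsatisfiable.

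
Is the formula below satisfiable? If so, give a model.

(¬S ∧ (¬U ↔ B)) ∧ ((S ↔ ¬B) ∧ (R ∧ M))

S=F, R=T, M=T, U=F, B=T

  ¬S ∧ (¬U ↔ B) = True
    ¬S = True
    ¬U ↔ B = True
      ¬U = True
  (S ↔ ¬B) ∧ (R ∧ M) = True
    S ↔ ¬B = True
      ¬B = False
    R ∧ M = True
Both conjuncts True, so the formula holds.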